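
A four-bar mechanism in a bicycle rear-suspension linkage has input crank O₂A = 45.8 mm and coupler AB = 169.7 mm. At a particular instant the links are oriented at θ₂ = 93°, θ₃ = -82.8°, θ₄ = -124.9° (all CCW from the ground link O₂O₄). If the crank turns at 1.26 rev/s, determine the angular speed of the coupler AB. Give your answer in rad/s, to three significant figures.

ω₂ = 7.917 rad/s (from 1.26 rev/s).
Differentiating the loop-closure r₂e^{iθ₂}+r₃e^{iθ₃}=r₁+r₄e^{iθ₄} gives r₂ω₂e^{iθ₂}+r₃ω₃e^{iθ₃}=r₄ω₄e^{iθ₄}.
Eliminating the other unknown: ω₃ = r₂ω₂ sin(θ₄−θ₂) / [r₃ sin(θ₃−θ₄)].
Numerator sine = +0.61429; denominator sine = +0.67043.
Result = 0.0458·7.917·(+0.61429) / (0.1697·(+0.67043)) = +1.9577 rad/s; magnitude 1.9577 rad/s.

1.96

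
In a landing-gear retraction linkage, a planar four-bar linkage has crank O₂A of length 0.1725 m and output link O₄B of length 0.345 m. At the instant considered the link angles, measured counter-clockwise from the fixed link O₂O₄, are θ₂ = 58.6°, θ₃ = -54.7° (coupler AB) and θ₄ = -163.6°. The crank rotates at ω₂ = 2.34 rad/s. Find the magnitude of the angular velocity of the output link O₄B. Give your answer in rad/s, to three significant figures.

1.14

ω₂ = 2.34 rad/s
Differentiating the loop-closure r₂e^{iθ₂}+r₃e^{iθ₃}=r₁+r₄e^{iθ₄} gives r₂ω₂e^{iθ₂}+r₃ω₃e^{iθ₃}=r₄ω₄e^{iθ₄}.
Eliminating the other unknown: ω₄ = r₂ω₂ sin(θ₂−θ₃) / [r₄ sin(θ₄−θ₃)].
Numerator sine = +0.91845; denominator sine = -0.94609.
Result = 0.1725·2.34·(+0.91845) / (0.345·(-0.94609)) = -1.1358 rad/s; magnitude 1.1358 rad/s.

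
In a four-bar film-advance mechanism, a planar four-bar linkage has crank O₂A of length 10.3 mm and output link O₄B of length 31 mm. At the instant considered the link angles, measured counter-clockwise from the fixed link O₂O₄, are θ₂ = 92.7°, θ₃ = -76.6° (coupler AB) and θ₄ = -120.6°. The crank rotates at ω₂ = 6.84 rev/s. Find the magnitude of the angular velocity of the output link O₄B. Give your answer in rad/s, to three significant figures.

3.82

ω₂ = 42.98 rad/s (from 6.84 rev/s).
Differentiating the loop-closure r₂e^{iθ₂}+r₃e^{iθ₃}=r₁+r₄e^{iθ₄} gives r₂ω₂e^{iθ₂}+r₃ω₃e^{iθ₃}=r₄ω₄e^{iθ₄}.
Eliminating the other unknown: ω₄ = r₂ω₂ sin(θ₂−θ₃) / [r₄ sin(θ₄−θ₃)].
Numerator sine = +0.18567; denominator sine = -0.69466.
Result = 0.0103·42.98·(+0.18567) / (0.031·(-0.69466)) = -3.8166 rad/s; magnitude 3.8166 rad/s.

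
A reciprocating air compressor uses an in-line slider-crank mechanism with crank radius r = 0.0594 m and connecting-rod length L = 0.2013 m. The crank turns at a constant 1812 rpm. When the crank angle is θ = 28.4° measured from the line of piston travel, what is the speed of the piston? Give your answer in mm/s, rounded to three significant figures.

6770

ω = 2π·1812/60 = 189.8 rad/s
For an in-line slider-crank, x = r cosθ + √(L² − r² sin²θ), so v = −rω sinθ·[1 + r cosθ/√(L² − r² sin²θ)].
With r = 0.0594 m, L = 0.2013 m, θ = 28.4°: √(L² − r² sin²θ) = 0.19931 m.
v = −0.0594·189.8·0.47562·[1 + 0.0594·0.87965/0.19931] = -6.7663 m/s.
|v| = 6.7663 m/s = 6766.3 mm/s.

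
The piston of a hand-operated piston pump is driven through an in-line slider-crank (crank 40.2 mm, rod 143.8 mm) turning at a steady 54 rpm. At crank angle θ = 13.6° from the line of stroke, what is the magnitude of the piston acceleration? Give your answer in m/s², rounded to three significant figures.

1.57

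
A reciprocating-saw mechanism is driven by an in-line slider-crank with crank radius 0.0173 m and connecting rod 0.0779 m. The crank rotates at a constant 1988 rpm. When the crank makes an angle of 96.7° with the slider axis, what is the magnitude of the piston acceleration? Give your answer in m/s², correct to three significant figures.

253

ω = 2π·1988/60 = 208.2 rad/s
x(θ) = r cosθ + √(L² − r² sin²θ); with ω constant, a = ω²·d²x/dθ².
d²x/dθ² = −r cosθ − r²(cos2θ)/√u − r⁴ sin²2θ/(4u^{3/2}),  u = L² − r² sin²θ = 0.00577319 m².
Substituting r = 0.0173 m, L = 0.0779 m, θ = 96.7°: d²x/dθ² = +0.0058474 m.
a = ω²·d²x/dθ² = (208.2)²·(+0.0058474) = +253.43 m/s²;  |a| = 253.43 m/s².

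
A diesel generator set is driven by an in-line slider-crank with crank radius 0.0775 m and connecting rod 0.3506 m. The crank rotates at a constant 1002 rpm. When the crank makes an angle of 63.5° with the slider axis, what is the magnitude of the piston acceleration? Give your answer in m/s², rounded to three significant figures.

266

ω = 2π·1002/60 = 104.9 rad/s
x(θ) = r cosθ + √(L² − r² sin²θ); with ω constant, a = ω²·d²x/dθ².
d²x/dθ² = −r cosθ − r²(cos2θ)/√u − r⁴ sin²2θ/(4u^{3/2}),  u = L² − r² sin²θ = 0.11811 m².
Substituting r = 0.0775 m, L = 0.3506 m, θ = 63.5°: d²x/dθ² = -0.024204 m.
a = ω²·d²x/dθ² = (104.9)²·(-0.024204) = -266.49 m/s²;  |a| = 266.49 m/s².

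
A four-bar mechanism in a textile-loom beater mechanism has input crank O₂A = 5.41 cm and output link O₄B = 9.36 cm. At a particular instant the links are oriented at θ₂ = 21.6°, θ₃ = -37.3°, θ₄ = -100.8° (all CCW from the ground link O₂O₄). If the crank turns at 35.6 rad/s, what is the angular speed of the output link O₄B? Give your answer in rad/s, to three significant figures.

ω₂ = 35.6 rad/s
Differentiating the loop-closure r₂e^{iθ₂}+r₃e^{iθ₃}=r₁+r₄e^{iθ₄} gives r₂ω₂e^{iθ₂}+r₃ω₃e^{iθ₃}=r₄ω₄e^{iθ₄}.
Eliminating the other unknown: ω₄ = r₂ω₂ sin(θ₂−θ₃) / [r₄ sin(θ₄−θ₃)].
Numerator sine = +0.85627; denominator sine = -0.89493.
Result = 0.0541·35.6·(+0.85627) / (0.0936·(-0.89493)) = -19.687 rad/s; magnitude 19.687 rad/s.

19.7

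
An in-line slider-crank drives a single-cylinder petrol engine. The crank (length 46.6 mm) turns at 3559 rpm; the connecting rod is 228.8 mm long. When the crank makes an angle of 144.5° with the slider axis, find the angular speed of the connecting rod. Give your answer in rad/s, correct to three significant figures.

62.2

ω = 372.7 rad/s (converted from 3559 rpm).
The rod makes angle φ with the slider axis where L sinφ = r sinθ; differentiating, L cosφ·φ̇ = r ω cosθ.
L cosφ = √(L² − r² sin²θ) = 0.22719 m.
|ω_rod| = r ω |cosθ| / √(L² − r² sin²θ) = 0.0466·372.7·0.81412/0.22719 = 62.235 rad/s.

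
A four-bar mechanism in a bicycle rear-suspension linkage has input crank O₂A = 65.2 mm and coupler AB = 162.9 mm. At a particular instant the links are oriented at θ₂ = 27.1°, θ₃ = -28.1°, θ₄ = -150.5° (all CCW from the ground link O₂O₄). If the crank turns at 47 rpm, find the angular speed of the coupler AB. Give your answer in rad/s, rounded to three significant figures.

ω₂ = 4.922 rad/s (from 47 rpm).
Differentiating the loop-closure r₂e^{iθ₂}+r₃e^{iθ₃}=r₁+r₄e^{iθ₄} gives r₂ω₂e^{iθ₂}+r₃ω₃e^{iθ₃}=r₄ω₄e^{iθ₄}.
Eliminating the other unknown: ω₃ = r₂ω₂ sin(θ₄−θ₂) / [r₃ sin(θ₃−θ₄)].
Numerator sine = -0.04188; denominator sine = +0.84433.
Result = 0.0652·4.922·(-0.04188) / (0.1629·(+0.84433)) = -0.097702 rad/s; magnitude 0.097702 rad/s.

0.0977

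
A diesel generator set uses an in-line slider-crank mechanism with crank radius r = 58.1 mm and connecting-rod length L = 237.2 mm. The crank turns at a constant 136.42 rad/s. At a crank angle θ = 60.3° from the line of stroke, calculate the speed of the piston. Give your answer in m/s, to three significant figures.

ω = 136.4 rad/s
For an in-line slider-crank, x = r cosθ + √(L² − r² sin²θ), so v = −rω sinθ·[1 + r cosθ/√(L² − r² sin²θ)].
With r = 0.0581 m, L = 0.2372 m, θ = 60.3°: √(L² − r² sin²θ) = 0.23177 m.
v = −0.0581·136.4·0.86863·[1 + 0.0581·0.49546/0.23177] = -7.7399 m/s.
|v| = 7.7399 m/s.

7.74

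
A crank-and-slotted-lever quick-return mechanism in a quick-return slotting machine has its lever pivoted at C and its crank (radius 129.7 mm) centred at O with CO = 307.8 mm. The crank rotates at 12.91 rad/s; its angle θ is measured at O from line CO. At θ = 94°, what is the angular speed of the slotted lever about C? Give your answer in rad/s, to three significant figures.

ω = 12.91 rad/s
Crank pin A relative to C: A = (d + r cosθ, r sinθ); lever angle φ = atan2(r sinθ, d + r cosθ).
Differentiating tanφ: φ̇ = rω(d cosθ + r)/(d² + r² + 2dr cosθ).
d² + r² + 2dr cosθ = |CA|² = 0.105993 m²;  d cosθ + r = +0.10823 m.
|ω_lever| = |0.1297·12.91·+0.10823| / 0.105993 = 1.7097 rad/s.

1.71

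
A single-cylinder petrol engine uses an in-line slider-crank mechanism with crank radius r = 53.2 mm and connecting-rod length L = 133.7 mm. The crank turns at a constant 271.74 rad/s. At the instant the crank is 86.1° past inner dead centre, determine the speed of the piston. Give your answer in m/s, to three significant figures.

14.8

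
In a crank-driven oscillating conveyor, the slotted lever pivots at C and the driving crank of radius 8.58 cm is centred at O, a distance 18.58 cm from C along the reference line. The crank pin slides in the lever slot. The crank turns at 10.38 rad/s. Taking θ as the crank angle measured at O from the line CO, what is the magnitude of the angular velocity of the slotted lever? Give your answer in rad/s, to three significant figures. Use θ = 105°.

ω = 10.38 rad/s
Crank pin A relative to C: A = (d + r cosθ, r sinθ); lever angle φ = atan2(r sinθ, d + r cosθ).
Differentiating tanφ: φ̇ = rω(d cosθ + r)/(d² + r² + 2dr cosθ).
d² + r² + 2dr cosθ = |CA|² = 0.0336313 m²;  d cosθ + r = +0.037711 m.
|ω_lever| = |0.0858·10.38·+0.037711| / 0.0336313 = 0.99865 rad/s.

0.999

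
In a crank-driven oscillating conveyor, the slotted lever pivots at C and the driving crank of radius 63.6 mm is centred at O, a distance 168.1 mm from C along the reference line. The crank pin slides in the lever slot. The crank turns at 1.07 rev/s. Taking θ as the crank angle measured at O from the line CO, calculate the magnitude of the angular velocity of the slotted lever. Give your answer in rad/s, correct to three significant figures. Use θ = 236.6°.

0.603

ω = 6.723 rad/s (from 1.07 rev/s).
Crank pin A relative to C: A = (d + r cosθ, r sinθ); lever angle φ = atan2(r sinθ, d + r cosθ).
Differentiating tanφ: φ̇ = rω(d cosθ + r)/(d² + r² + 2dr cosθ).
d² + r² + 2dr cosθ = |CA|² = 0.020532 m²;  d cosθ + r = -0.028936 m.
|ω_lever| = |0.0636·6.723·-0.028936| / 0.020532 = 0.60259 rad/s.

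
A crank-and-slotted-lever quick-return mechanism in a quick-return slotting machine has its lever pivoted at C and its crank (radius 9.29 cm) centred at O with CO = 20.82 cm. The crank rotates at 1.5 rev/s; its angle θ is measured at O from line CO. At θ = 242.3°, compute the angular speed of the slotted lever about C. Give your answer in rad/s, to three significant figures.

0.0999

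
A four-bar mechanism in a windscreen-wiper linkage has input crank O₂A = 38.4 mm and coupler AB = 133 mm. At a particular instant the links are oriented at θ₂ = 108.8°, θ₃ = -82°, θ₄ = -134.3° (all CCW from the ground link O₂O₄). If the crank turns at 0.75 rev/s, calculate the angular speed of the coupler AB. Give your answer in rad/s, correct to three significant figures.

1.53

ω₂ = 4.712 rad/s (from 0.75 rev/s).
Differentiating the loop-closure r₂e^{iθ₂}+r₃e^{iθ₃}=r₁+r₄e^{iθ₄} gives r₂ω₂e^{iθ₂}+r₃ω₃e^{iθ₃}=r₄ω₄e^{iθ₄}.
Eliminating the other unknown: ω₃ = r₂ω₂ sin(θ₄−θ₂) / [r₃ sin(θ₃−θ₄)].
Numerator sine = +0.89180; denominator sine = +0.79122.
Result = 0.0384·4.712·(+0.89180) / (0.133·(+0.79122)) = +1.5335 rad/s; magnitude 1.5335 rad/s.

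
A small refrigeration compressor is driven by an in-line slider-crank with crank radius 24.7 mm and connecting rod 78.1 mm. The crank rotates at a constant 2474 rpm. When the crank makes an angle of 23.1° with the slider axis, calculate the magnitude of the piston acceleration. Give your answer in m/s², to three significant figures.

ω = 2π·2474/60 = 259.1 rad/s
x(θ) = r cosθ + √(L² − r² sin²θ); with ω constant, a = ω²·d²x/dθ².
d²x/dθ² = −r cosθ − r²(cos2θ)/√u − r⁴ sin²2θ/(4u^{3/2}),  u = L² − r² sin²θ = 0.0060057 m².
Substituting r = 0.0247 m, L = 0.0781 m, θ = 23.1°: d²x/dθ² = -0.028273 m.
a = ω²·d²x/dθ² = (259.1)²·(-0.028273) = -1897.7 m/s²;  |a| = 1897.7 m/s².

1900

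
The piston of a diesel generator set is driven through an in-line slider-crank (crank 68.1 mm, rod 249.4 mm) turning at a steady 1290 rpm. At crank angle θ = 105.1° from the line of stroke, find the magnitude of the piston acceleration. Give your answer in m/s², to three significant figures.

ω = 2π·1290/60 = 135.1 rad/s
x(θ) = r cosθ + √(L² − r² sin²θ); with ω constant, a = ω²·d²x/dθ².
d²x/dθ² = −r cosθ − r²(cos2θ)/√u − r⁴ sin²2θ/(4u^{3/2}),  u = L² − r² sin²θ = 0.0578775 m².
Substituting r = 0.0681 m, L = 0.2494 m, θ = 105.1°: d²x/dθ² = +0.034303 m.
a = ω²·d²x/dθ² = (135.1)²·(+0.034303) = +626 m/s²;  |a| = 626 m/s².

626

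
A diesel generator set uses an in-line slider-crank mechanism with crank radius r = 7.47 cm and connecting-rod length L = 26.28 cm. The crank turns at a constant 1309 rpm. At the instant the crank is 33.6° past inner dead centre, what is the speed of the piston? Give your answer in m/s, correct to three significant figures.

ω = 2π·1309/60 = 137.1 rad/s
For an in-line slider-crank, x = r cosθ + √(L² − r² sin²θ), so v = −rω sinθ·[1 + r cosθ/√(L² − r² sin²θ)].
With r = 0.0747 m, L = 0.2628 m, θ = 33.6°: √(L² − r² sin²θ) = 0.25953 m.
v = −0.0747·137.1·0.55339·[1 + 0.0747·0.83292/0.25953] = -7.0251 m/s.
|v| = 7.0251 m/s.

7.03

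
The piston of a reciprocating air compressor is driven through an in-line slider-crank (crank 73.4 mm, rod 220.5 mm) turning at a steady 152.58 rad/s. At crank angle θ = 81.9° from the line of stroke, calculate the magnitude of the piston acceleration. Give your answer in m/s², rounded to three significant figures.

336

ω = 152.6 rad/s
x(θ) = r cosθ + √(L² − r² sin²θ); with ω constant, a = ω²·d²x/dθ².
d²x/dθ² = −r cosθ − r²(cos2θ)/√u − r⁴ sin²2θ/(4u^{3/2}),  u = L² − r² sin²θ = 0.0433397 m².
Substituting r = 0.0734 m, L = 0.2205 m, θ = 81.9°: d²x/dθ² = +0.014447 m.
a = ω²·d²x/dθ² = (152.6)²·(+0.014447) = +336.33 m/s²;  |a| = 336.33 m/s².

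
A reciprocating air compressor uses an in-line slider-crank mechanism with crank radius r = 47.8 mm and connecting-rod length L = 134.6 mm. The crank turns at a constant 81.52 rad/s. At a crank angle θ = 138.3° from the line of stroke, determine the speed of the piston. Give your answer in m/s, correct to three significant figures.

1.88

ω = 81.52 rad/s
For an in-line slider-crank, x = r cosθ + √(L² − r² sin²θ), so v = −rω sinθ·[1 + r cosθ/√(L² − r² sin²θ)].
With r = 0.0478 m, L = 0.1346 m, θ = 138.3°: √(L² − r² sin²θ) = 0.13079 m.
v = −0.0478·81.52·0.66523·[1 + 0.0478·-0.74664/0.13079] = -1.8848 m/s.
|v| = 1.8848 m/s.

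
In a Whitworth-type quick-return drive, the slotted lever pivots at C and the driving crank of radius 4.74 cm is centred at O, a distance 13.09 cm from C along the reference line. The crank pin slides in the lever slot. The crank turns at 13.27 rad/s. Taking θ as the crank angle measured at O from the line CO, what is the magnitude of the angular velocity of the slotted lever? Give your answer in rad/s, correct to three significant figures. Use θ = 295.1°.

2.63

ω = 13.27 rad/s
Crank pin A relative to C: A = (d + r cosθ, r sinθ); lever angle φ = atan2(r sinθ, d + r cosθ).
Differentiating tanφ: φ̇ = rω(d cosθ + r)/(d² + r² + 2dr cosθ).
d² + r² + 2dr cosθ = |CA|² = 0.0246456 m²;  d cosθ + r = +0.10293 m.
|ω_lever| = |0.0474·13.27·+0.10293| / 0.0246456 = 2.6269 rad/s.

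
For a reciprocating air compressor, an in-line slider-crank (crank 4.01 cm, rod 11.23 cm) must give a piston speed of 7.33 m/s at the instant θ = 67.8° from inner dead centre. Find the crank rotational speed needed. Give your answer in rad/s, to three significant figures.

For an in-line slider-crank, |v_piston| = rω|sinθ|·[1 + r cosθ/√(L² − r² sin²θ)].
With r = 0.0401 m, L = 0.1123 m, θ = 67.8°: the bracketed kinematic factor |dx/dθ| = 0.042435 m.
ω = v/|dx/dθ| = 7.33/0.042435 = 172.73 rad/s.

173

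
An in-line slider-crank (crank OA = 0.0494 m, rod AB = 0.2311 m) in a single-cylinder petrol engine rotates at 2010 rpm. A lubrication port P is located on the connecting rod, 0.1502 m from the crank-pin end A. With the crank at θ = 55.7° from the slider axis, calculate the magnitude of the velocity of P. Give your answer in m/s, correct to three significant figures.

9.50

ω = 210.5 rad/s.  Crank-pin speed |V_A| = rω = 10.398 m/s, perpendicular to OA.
Rod angle: sinφ = −(r/L) sinθ ⇒ φ = -10.171°; ω_rod = −rω cosθ/√(L²−r²sin²θ) = -25.76 rad/s.
V_P = V_A + ω_rod × AP, with AP = 0.1502 m along the rod.
Components: V_Px = −rω sinθ − a·ω_rod·sinφ = -9.273 m/s;  V_Py = rω cosθ + a·ω_rod·cosφ = +2.0512 m/s.
|V_P| = √(V_Px² + V_Py²) = 9.4972 m/s.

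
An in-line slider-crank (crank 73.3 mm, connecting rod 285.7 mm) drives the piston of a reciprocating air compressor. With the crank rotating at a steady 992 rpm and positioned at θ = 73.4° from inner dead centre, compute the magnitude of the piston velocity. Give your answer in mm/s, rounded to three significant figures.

7850

ω = 2π·992/60 = 103.9 rad/s
For an in-line slider-crank, x = r cosθ + √(L² − r² sin²θ), so v = −rω sinθ·[1 + r cosθ/√(L² − r² sin²θ)].
With r = 0.0733 m, L = 0.2857 m, θ = 73.4°: √(L² − r² sin²θ) = 0.27693 m.
v = −0.0733·103.9·0.95832·[1 + 0.0733·0.28569/0.27693] = -7.849 m/s.
|v| = 7.849 m/s = 7849 mm/s.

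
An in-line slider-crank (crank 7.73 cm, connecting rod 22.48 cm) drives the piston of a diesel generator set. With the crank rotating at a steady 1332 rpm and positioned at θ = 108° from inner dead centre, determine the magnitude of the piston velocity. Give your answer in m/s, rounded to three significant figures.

9.10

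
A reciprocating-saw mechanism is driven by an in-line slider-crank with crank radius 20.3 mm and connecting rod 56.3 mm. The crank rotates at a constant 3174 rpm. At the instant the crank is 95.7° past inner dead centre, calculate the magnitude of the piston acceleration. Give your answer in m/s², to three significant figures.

ω = 2π·3174/60 = 332.4 rad/s
x(θ) = r cosθ + √(L² − r² sin²θ); with ω constant, a = ω²·d²x/dθ².
d²x/dθ² = −r cosθ − r²(cos2θ)/√u − r⁴ sin²2θ/(4u^{3/2}),  u = L² − r² sin²θ = 0.00276167 m².
Substituting r = 0.0203 m, L = 0.0563 m, θ = 95.7°: d²x/dθ² = +0.0096917 m.
a = ω²·d²x/dθ² = (332.4)²·(+0.0096917) = +1070.7 m/s²;  |a| = 1070.7 m/s².

1070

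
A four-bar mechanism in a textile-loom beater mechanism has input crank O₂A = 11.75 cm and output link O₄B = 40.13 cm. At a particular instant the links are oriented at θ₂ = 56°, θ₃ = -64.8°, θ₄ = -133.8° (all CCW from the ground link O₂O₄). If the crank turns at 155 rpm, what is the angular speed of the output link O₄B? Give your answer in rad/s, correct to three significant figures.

ω₂ = 16.23 rad/s (from 155 rpm).
Differentiating the loop-closure r₂e^{iθ₂}+r₃e^{iθ₃}=r₁+r₄e^{iθ₄} gives r₂ω₂e^{iθ₂}+r₃ω₃e^{iθ₃}=r₄ω₄e^{iθ₄}.
Eliminating the other unknown: ω₄ = r₂ω₂ sin(θ₂−θ₃) / [r₄ sin(θ₄−θ₃)].
Numerator sine = +0.85896; denominator sine = -0.93358.
Result = 0.1175·16.23·(+0.85896) / (0.4013·(-0.93358)) = -4.3727 rad/s; magnitude 4.3727 rad/s.

4.37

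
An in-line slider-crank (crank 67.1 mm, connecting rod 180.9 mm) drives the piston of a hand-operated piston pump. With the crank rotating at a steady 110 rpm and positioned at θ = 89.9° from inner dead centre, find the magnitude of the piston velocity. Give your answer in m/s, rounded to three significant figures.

0.773

ω = 2π·110/60 = 11.52 rad/s
For an in-line slider-crank, x = r cosθ + √(L² − r² sin²θ), so v = −rω sinθ·[1 + r cosθ/√(L² − r² sin²θ)].
With r = 0.0671 m, L = 0.1809 m, θ = 89.9°: √(L² − r² sin²θ) = 0.168 m.
v = −0.0671·11.52·1.00000·[1 + 0.0671·0.00175/0.168] = -0.77347 m/s.
|v| = 0.77347 m/s.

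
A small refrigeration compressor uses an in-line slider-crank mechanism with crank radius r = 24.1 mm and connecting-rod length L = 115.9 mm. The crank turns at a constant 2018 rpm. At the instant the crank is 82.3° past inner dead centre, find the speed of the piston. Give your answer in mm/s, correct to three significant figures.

5190

ω = 2π·2018/60 = 211.3 rad/s
For an in-line slider-crank, x = r cosθ + √(L² − r² sin²θ), so v = −rω sinθ·[1 + r cosθ/√(L² − r² sin²θ)].
With r = 0.0241 m, L = 0.1159 m, θ = 82.3°: √(L² − r² sin²θ) = 0.11341 m.
v = −0.0241·211.3·0.99098·[1 + 0.0241·0.13399/0.11341] = -5.1907 m/s.
|v| = 5.1907 m/s = 5190.7 mm/s.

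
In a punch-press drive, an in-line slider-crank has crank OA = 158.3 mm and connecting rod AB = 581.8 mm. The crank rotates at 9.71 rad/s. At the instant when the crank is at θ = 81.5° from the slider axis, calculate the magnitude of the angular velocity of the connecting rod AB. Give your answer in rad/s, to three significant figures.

ω = 9.71 rad/s
The rod makes angle φ with the slider axis where L sinφ = r sinθ; differentiating, L cosφ·φ̇ = r ω cosθ.
L cosφ = √(L² − r² sin²θ) = 0.56034 m.
|ω_rod| = r ω |cosθ| / √(L² − r² sin²θ) = 0.1583·9.71·0.14781/0.56034 = 0.40546 rad/s.

0.405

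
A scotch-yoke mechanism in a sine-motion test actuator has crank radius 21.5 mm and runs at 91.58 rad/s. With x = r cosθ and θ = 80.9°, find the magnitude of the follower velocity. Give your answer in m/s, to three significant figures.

1.94

ω = 91.58 rad/s
x = r cosθ ⇒ ẋ = −rω sinθ.
|v| = rω|sinθ| = 0.0215·91.58·|sin 80.9°| = 1.9442 m/s.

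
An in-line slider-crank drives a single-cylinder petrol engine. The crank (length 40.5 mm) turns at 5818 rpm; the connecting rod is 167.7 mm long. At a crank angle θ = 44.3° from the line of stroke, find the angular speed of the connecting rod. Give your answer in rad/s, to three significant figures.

ω = 609.3 rad/s (converted from 5818 rpm).
The rod makes angle φ with the slider axis where L sinφ = r sinθ; differentiating, L cosφ·φ̇ = r ω cosθ.
L cosφ = √(L² − r² sin²θ) = 0.1653 m.
|ω_rod| = r ω |cosθ| / √(L² − r² sin²θ) = 0.0405·609.3·0.71569/0.1653 = 106.84 rad/s.

107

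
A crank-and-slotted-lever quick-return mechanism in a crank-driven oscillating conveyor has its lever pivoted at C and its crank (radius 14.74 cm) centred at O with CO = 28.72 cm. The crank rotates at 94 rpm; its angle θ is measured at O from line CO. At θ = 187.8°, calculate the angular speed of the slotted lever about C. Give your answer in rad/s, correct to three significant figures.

9.79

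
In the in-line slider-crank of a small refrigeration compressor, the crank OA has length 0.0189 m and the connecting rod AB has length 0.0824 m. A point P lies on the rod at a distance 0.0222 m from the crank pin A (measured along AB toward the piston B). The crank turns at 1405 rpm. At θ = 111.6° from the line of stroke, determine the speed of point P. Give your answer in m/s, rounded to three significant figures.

2.63

ω = 147.1 rad/s.  Crank-pin speed |V_A| = rω = 2.7808 m/s, perpendicular to OA.
Rod angle: sinφ = −(r/L) sinθ ⇒ φ = -12.314°; ω_rod = −rω cosθ/√(L²−r²sin²θ) = +12.716 rad/s.
V_P = V_A + ω_rod × AP, with AP = 0.0222 m along the rod.
Components: V_Px = −rω sinθ − a·ω_rod·sinφ = -2.5253 m/s;  V_Py = rω cosθ + a·ω_rod·cosφ = -0.74788 m/s.
|V_P| = √(V_Px² + V_Py²) = 2.6337 m/s.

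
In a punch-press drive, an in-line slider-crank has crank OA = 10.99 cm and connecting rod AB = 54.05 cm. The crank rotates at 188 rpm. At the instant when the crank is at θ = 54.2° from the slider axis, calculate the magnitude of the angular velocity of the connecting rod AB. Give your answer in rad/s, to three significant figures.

ω = 19.69 rad/s (converted from 188 rpm).
The rod makes angle φ with the slider axis where L sinφ = r sinθ; differentiating, L cosφ·φ̇ = r ω cosθ.
L cosφ = √(L² − r² sin²θ) = 0.5331 m.
|ω_rod| = r ω |cosθ| / √(L² − r² sin²θ) = 0.1099·19.69·0.58496/0.5331 = 2.3741 rad/s.

2.37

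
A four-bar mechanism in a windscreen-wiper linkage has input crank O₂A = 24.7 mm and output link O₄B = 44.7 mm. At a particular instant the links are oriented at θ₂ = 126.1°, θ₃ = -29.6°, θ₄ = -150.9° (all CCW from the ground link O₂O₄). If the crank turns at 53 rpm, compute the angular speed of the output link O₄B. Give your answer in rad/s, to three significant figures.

1.48

ω₂ = 5.55 rad/s (from 53 rpm).
Differentiating the loop-closure r₂e^{iθ₂}+r₃e^{iθ₃}=r₁+r₄e^{iθ₄} gives r₂ω₂e^{iθ₂}+r₃ω₃e^{iθ₃}=r₄ω₄e^{iθ₄}.
Eliminating the other unknown: ω₄ = r₂ω₂ sin(θ₂−θ₃) / [r₄ sin(θ₄−θ₃)].
Numerator sine = +0.41151; denominator sine = -0.85446.
Result = 0.0247·5.55·(+0.41151) / (0.0447·(-0.85446)) = -1.477 rad/s; magnitude 1.477 rad/s.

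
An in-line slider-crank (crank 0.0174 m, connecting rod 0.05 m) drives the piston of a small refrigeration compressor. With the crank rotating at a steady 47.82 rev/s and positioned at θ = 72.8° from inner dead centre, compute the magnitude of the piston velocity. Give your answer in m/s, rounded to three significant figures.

5.54

ω = 2π·47.8 = 300.5 rad/s
For an in-line slider-crank, x = r cosθ + √(L² − r² sin²θ), so v = −rω sinθ·[1 + r cosθ/√(L² − r² sin²θ)].
With r = 0.0174 m, L = 0.05 m, θ = 72.8°: √(L² − r² sin²θ) = 0.047156 m.
v = −0.0174·300.5·0.95528·[1 + 0.0174·0.29571/0.047156] = -5.5392 m/s.
|v| = 5.5392 m/s.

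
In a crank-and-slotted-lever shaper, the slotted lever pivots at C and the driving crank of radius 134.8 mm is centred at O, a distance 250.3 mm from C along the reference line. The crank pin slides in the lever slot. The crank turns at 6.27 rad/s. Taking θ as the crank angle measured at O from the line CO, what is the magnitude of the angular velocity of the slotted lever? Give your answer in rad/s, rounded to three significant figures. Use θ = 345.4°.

2.18

ω = 6.27 rad/s
Crank pin A relative to C: A = (d + r cosθ, r sinθ); lever angle φ = atan2(r sinθ, d + r cosθ).
Differentiating tanφ: φ̇ = rω(d cosθ + r)/(d² + r² + 2dr cosθ).
d² + r² + 2dr cosθ = |CA|² = 0.146123 m²;  d cosθ + r = +0.37702 m.
|ω_lever| = |0.1348·6.27·+0.37702| / 0.146123 = 2.1807 rad/s.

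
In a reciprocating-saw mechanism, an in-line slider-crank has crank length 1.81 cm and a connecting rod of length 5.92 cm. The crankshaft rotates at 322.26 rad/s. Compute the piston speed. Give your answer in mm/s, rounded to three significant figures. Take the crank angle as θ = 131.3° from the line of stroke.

3470

ω = 322.3 rad/s
For an in-line slider-crank, x = r cosθ + √(L² − r² sin²θ), so v = −rω sinθ·[1 + r cosθ/√(L² − r² sin²θ)].
With r = 0.0181 m, L = 0.0592 m, θ = 131.3°: √(L² − r² sin²θ) = 0.057617 m.
v = −0.0181·322.3·0.75126·[1 + 0.0181·-0.66000/0.057617] = -3.4735 m/s.
|v| = 3.4735 m/s = 3473.5 mm/s.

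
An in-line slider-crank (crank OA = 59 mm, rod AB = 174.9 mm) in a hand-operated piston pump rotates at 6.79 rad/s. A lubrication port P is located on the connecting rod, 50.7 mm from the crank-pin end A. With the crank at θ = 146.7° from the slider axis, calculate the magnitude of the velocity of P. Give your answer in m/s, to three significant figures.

0.312

ω = 6.79 rad/s.  Crank-pin speed |V_A| = rω = 0.40061 m/s, perpendicular to OA.
Rod angle: sinφ = −(r/L) sinθ ⇒ φ = -10.673°; ω_rod = −rω cosθ/√(L²−r²sin²θ) = +1.9481 rad/s.
V_P = V_A + ω_rod × AP, with AP = 0.0507 m along the rod.
Components: V_Px = −rω sinθ − a·ω_rod·sinφ = -0.20165 m/s;  V_Py = rω cosθ + a·ω_rod·cosφ = -0.23777 m/s.
|V_P| = √(V_Px² + V_Py²) = 0.31177 m/s.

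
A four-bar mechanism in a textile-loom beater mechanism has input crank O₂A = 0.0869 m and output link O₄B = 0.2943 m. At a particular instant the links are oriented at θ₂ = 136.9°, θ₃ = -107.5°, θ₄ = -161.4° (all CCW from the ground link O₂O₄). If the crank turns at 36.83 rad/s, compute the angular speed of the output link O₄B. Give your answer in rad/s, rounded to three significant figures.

12.1

ω₂ = 36.83 rad/s
Differentiating the loop-closure r₂e^{iθ₂}+r₃e^{iθ₃}=r₁+r₄e^{iθ₄} gives r₂ω₂e^{iθ₂}+r₃ω₃e^{iθ₃}=r₄ω₄e^{iθ₄}.
Eliminating the other unknown: ω₄ = r₂ω₂ sin(θ₂−θ₃) / [r₄ sin(θ₄−θ₃)].
Numerator sine = -0.90183; denominator sine = -0.80799.
Result = 0.0869·36.83·(-0.90183) / (0.2943·(-0.80799)) = +12.138 rad/s; magnitude 12.138 rad/s.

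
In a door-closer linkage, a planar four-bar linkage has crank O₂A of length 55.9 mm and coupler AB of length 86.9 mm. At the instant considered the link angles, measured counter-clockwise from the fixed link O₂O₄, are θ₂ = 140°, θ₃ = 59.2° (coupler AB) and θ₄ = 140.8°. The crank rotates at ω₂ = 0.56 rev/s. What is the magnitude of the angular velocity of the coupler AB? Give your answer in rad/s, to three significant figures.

0.0319

ω₂ = 3.519 rad/s (from 0.56 rev/s).
Differentiating the loop-closure r₂e^{iθ₂}+r₃e^{iθ₃}=r₁+r₄e^{iθ₄} gives r₂ω₂e^{iθ₂}+r₃ω₃e^{iθ₃}=r₄ω₄e^{iθ₄}.
Eliminating the other unknown: ω₃ = r₂ω₂ sin(θ₄−θ₂) / [r₃ sin(θ₃−θ₄)].
Numerator sine = +0.01396; denominator sine = -0.98927.
Result = 0.0559·3.519·(+0.01396) / (0.0869·(-0.98927)) = -0.031945 rad/s; magnitude 0.031945 rad/s.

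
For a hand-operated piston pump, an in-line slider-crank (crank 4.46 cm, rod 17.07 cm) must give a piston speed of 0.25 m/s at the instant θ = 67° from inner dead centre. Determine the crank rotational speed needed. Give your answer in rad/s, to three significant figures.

For an in-line slider-crank, |v_piston| = rω|sinθ|·[1 + r cosθ/√(L² − r² sin²θ)].
With r = 0.0446 m, L = 0.1707 m, θ = 67°: the bracketed kinematic factor |dx/dθ| = 0.045372 m.
ω = v/|dx/dθ| = 0.25/0.045372 = 5.5099 rad/s.

5.51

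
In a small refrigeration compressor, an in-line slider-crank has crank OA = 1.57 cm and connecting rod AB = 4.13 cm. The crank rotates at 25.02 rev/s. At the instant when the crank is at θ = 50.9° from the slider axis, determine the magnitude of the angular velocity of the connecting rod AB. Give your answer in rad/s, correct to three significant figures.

39.4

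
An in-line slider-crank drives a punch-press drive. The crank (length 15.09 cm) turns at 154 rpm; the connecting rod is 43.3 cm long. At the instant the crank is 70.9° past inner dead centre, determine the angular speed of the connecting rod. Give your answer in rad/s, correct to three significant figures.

1.95

ω = 16.13 rad/s (converted from 154 rpm).
The rod makes angle φ with the slider axis where L sinφ = r sinθ; differentiating, L cosφ·φ̇ = r ω cosθ.
L cosφ = √(L² − r² sin²θ) = 0.40885 m.
|ω_rod| = r ω |cosθ| / √(L² − r² sin²θ) = 0.1509·16.13·0.32722/0.40885 = 1.9477 rad/s.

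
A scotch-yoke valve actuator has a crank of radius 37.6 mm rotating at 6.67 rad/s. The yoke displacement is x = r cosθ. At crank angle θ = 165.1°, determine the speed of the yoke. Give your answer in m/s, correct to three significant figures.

ω = 6.67 rad/s
x = r cosθ ⇒ ẋ = −rω sinθ.
|v| = rω|sinθ| = 0.0376·6.67·|sin 165.1°| = 0.064487 m/s.

0.0645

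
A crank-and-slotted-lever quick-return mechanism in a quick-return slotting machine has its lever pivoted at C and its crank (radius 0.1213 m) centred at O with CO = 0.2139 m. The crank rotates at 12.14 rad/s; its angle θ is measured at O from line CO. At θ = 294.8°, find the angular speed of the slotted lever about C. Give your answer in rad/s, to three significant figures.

3.78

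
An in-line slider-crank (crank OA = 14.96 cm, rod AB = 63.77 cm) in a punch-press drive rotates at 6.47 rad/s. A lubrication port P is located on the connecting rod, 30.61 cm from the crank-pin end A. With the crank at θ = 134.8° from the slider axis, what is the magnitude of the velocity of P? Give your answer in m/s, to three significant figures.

0.724

ω = 6.47 rad/s.  Crank-pin speed |V_A| = rω = 0.96791 m/s, perpendicular to OA.
Rod angle: sinφ = −(r/L) sinθ ⇒ φ = -9.582°; ω_rod = −rω cosθ/√(L²−r²sin²θ) = +1.0846 rad/s.
V_P = V_A + ω_rod × AP, with AP = 0.3061 m along the rod.
Components: V_Px = −rω sinθ − a·ω_rod·sinφ = -0.63154 m/s;  V_Py = rω cosθ + a·ω_rod·cosφ = -0.35465 m/s.
|V_P| = √(V_Px² + V_Py²) = 0.7243 m/s.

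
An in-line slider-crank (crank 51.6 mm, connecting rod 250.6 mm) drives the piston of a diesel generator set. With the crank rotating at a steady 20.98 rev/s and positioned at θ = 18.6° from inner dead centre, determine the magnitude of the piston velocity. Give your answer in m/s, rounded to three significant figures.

2.59

ω = 2π·21 = 131.8 rad/s
For an in-line slider-crank, x = r cosθ + √(L² − r² sin²θ), so v = −rω sinθ·[1 + r cosθ/√(L² − r² sin²θ)].
With r = 0.0516 m, L = 0.2506 m, θ = 18.6°: √(L² − r² sin²θ) = 0.25006 m.
v = −0.0516·131.8·0.31896·[1 + 0.0516·0.94777/0.25006] = -2.5939 m/s.
|v| = 2.5939 m/s.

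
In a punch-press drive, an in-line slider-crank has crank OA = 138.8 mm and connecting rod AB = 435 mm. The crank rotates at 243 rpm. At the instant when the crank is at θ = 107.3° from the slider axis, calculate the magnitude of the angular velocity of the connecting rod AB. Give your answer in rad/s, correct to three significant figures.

ω = 25.45 rad/s (converted from 243 rpm).
The rod makes angle φ with the slider axis where L sinφ = r sinθ; differentiating, L cosφ·φ̇ = r ω cosθ.
L cosφ = √(L² − r² sin²θ) = 0.41432 m.
|ω_rod| = r ω |cosθ| / √(L² − r² sin²θ) = 0.1388·25.45·0.29737/0.41432 = 2.5351 rad/s.

2.54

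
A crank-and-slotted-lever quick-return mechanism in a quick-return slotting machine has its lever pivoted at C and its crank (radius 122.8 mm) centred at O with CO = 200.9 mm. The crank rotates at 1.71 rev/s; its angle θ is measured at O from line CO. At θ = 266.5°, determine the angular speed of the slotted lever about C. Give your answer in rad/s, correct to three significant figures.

2.78

ω = 10.74 rad/s (from 1.71 rev/s).
Crank pin A relative to C: A = (d + r cosθ, r sinθ); lever angle φ = atan2(r sinθ, d + r cosθ).
Differentiating tanφ: φ̇ = rω(d cosθ + r)/(d² + r² + 2dr cosθ).
d² + r² + 2dr cosθ = |CA|² = 0.0524285 m²;  d cosθ + r = +0.11054 m.
|ω_lever| = |0.1228·10.74·+0.11054| / 0.0524285 = 2.7817 rad/s.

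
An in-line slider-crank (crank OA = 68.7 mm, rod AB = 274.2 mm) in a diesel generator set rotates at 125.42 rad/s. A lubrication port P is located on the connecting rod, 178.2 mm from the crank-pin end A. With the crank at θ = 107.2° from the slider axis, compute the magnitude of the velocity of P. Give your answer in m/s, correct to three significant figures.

7.87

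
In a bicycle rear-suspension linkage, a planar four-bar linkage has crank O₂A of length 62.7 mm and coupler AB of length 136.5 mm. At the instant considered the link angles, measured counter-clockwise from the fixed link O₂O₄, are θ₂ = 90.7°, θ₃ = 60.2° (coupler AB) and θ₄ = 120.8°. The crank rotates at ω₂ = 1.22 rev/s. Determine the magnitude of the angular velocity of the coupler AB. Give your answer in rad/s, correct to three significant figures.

ω₂ = 7.665 rad/s (from 1.22 rev/s).
Differentiating the loop-closure r₂e^{iθ₂}+r₃e^{iθ₃}=r₁+r₄e^{iθ₄} gives r₂ω₂e^{iθ₂}+r₃ω₃e^{iθ₃}=r₄ω₄e^{iθ₄}.
Eliminating the other unknown: ω₃ = r₂ω₂ sin(θ₄−θ₂) / [r₃ sin(θ₃−θ₄)].
Numerator sine = +0.50151; denominator sine = -0.87121.
Result = 0.0627·7.665·(+0.50151) / (0.1365·(-0.87121)) = -2.0269 rad/s; magnitude 2.0269 rad/s.

2.03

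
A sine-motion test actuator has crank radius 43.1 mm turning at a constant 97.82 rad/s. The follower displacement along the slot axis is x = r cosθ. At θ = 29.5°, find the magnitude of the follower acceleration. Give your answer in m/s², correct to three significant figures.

ω = 97.82 rad/s
x = r cosθ ⇒ ẍ = −rω² cosθ (ω constant).
|a| = rω²|cosθ| = 0.0431·(97.82)²·|cos 29.5°| = 358.95 m/s².

359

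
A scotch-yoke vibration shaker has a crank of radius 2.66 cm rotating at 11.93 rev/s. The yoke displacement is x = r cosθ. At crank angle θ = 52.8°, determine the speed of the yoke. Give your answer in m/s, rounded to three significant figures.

1.59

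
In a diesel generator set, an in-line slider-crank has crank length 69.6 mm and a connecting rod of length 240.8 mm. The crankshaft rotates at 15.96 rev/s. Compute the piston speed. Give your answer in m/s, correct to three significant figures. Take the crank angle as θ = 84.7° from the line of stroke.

ω = 2π·16 = 100.3 rad/s
For an in-line slider-crank, x = r cosθ + √(L² − r² sin²θ), so v = −rω sinθ·[1 + r cosθ/√(L² − r² sin²θ)].
With r = 0.0696 m, L = 0.2408 m, θ = 84.7°: √(L² − r² sin²θ) = 0.23061 m.
v = −0.0696·100.3·0.99572·[1 + 0.0696·0.09237/0.23061] = -7.1434 m/s.
|v| = 7.1434 m/s.

7.14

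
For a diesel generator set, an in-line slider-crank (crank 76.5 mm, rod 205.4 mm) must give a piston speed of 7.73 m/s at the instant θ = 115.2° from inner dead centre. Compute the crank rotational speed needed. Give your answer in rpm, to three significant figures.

1280

For an in-line slider-crank, |v_piston| = rω|sinθ|·[1 + r cosθ/√(L² − r² sin²θ)].
With r = 0.0765 m, L = 0.2054 m, θ = 115.2°: the bracketed kinematic factor |dx/dθ| = 0.057561 m.
ω = v/|dx/dθ| = 7.73/0.057561 = 134.29 rad/s.
N = 60ω/(2π) = 1282.4 rpm.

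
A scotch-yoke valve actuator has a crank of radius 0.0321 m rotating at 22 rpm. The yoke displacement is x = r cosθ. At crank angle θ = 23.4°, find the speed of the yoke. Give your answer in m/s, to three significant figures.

ω = 2.304 rad/s (from 22 rpm).
x = r cosθ ⇒ ẋ = −rω sinθ.
|v| = rω|sinθ| = 0.0321·2.304·|sin 23.4°| = 0.02937 m/s.

0.0294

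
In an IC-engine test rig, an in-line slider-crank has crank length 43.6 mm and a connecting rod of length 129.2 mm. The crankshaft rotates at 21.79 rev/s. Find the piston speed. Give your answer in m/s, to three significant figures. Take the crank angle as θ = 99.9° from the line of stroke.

ω = 2π·21.8 = 136.9 rad/s
For an in-line slider-crank, x = r cosθ + √(L² − r² sin²θ), so v = −rω sinθ·[1 + r cosθ/√(L² − r² sin²θ)].
With r = 0.0436 m, L = 0.1292 m, θ = 99.9°: √(L² − r² sin²θ) = 0.12185 m.
v = −0.0436·136.9·0.98511·[1 + 0.0436·-0.17193/0.12185] = -5.5187 m/s.
|v| = 5.5187 m/s.

5.52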